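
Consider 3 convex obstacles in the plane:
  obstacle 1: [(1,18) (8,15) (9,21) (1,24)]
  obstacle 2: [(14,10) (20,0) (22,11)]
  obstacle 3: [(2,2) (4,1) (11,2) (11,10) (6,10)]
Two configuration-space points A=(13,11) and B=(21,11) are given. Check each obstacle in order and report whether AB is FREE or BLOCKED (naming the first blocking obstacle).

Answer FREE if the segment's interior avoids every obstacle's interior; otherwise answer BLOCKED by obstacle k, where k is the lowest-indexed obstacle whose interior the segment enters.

FREE

Obstacle 1 [(1,18) (8,15) (9,21) (1,24)]:
  edge (1,18)–(8,15): clear
  edge (8,15)–(9,21): clear
  edge (9,21)–(1,24): clear
  edge (1,24)–(1,18): clear
  midpoint (17,11) outside
  → clear
Obstacle 2 [(14,10) (20,0) (22,11)]:
  edge (14,10)–(20,0): clear
  edge (20,0)–(22,11): clear
  edge (22,11)–(14,10): clear
  midpoint (17,11) outside
  → clear
Obstacle 3 [(2,2) (4,1) (11,2) (11,10) (6,10)]:
  edge (2,2)–(4,1): clear
  edge (4,1)–(11,2): clear
  edge (11,2)–(11,10): clear
  edge (11,10)–(6,10): clear
  edge (6,10)–(2,2): clear
  midpoint (17,11) outside
  → clear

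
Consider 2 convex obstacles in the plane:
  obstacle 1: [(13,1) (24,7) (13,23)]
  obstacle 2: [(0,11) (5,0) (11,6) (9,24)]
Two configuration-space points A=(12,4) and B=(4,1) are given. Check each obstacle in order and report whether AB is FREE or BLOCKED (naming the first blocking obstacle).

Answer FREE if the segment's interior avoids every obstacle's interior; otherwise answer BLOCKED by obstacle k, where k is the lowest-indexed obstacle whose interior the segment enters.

Obstacle 1 [(13,1) (24,7) (13,23)]:
  edge (13,1)–(24,7): clear
  edge (24,7)–(13,23): clear
  edge (13,23)–(13,1): clear
  midpoint (8,5/2) outside
  → clear
Obstacle 2 [(0,11) (5,0) (11,6) (9,24)]:
  edge (0,11)–(5,0): crosses AB
  edge (5,0)–(11,6): crosses AB
  edge (11,6)–(9,24): clear
  edge (9,24)–(0,11): clear
  → BLOCKED

BLOCKED by obstacle 2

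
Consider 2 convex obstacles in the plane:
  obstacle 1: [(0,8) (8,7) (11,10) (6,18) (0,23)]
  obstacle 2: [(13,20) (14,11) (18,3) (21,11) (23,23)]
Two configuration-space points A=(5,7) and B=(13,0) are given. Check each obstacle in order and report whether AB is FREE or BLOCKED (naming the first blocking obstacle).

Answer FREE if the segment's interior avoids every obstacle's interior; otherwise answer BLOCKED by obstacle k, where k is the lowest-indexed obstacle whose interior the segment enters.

Obstacle 1 [(0,8) (8,7) (11,10) (6,18) (0,23)]:
  edge (0,8)–(8,7): clear
  edge (8,7)–(11,10): clear
  edge (11,10)–(6,18): clear
  edge (6,18)–(0,23): clear
  edge (0,23)–(0,8): clear
  midpoint (9,7/2) outside
  → clear
Obstacle 2 [(13,20) (14,11) (18,3) (21,11) (23,23)]:
  edge (13,20)–(14,11): clear
  edge (14,11)–(18,3): clear
  edge (18,3)–(21,11): clear
  edge (21,11)–(23,23): clear
  edge (23,23)–(13,20): clear
  midpoint (9,7/2) outside
  → clear

FREE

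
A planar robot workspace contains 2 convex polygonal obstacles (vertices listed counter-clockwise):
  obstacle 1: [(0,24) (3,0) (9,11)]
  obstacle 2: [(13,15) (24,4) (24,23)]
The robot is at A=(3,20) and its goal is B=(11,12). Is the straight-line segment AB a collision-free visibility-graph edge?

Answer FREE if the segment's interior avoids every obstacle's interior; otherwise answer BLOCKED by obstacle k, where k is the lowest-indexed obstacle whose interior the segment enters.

Obstacle 1 [(0,24) (3,0) (9,11)]:
  edge (0,24)–(3,0): clear
  edge (3,0)–(9,11): clear
  edge (9,11)–(0,24): clear
  midpoint (7,16) outside
  → clear
Obstacle 2 [(13,15) (24,4) (24,23)]:
  edge (13,15)–(24,4): clear
  edge (24,4)–(24,23): clear
  edge (24,23)–(13,15): clear
  midpoint (7,16) outside
  → clear

FREE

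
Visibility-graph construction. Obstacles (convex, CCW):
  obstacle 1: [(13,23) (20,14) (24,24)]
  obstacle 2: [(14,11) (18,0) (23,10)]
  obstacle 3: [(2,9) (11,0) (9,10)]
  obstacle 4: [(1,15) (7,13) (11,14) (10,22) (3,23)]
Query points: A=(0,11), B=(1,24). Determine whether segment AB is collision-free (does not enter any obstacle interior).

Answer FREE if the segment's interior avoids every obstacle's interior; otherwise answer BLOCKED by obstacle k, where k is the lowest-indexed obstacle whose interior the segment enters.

Obstacle 1 [(13,23) (20,14) (24,24)]:
  edge (13,23)–(20,14): clear
  edge (20,14)–(24,24): clear
  edge (24,24)–(13,23): clear
  midpoint (1/2,35/2) outside
  → clear
Obstacle 2 [(14,11) (18,0) (23,10)]:
  edge (14,11)–(18,0): clear
  edge (18,0)–(23,10): clear
  edge (23,10)–(14,11): clear
  midpoint (1/2,35/2) outside
  → clear
Obstacle 3 [(2,9) (11,0) (9,10)]:
  edge (2,9)–(11,0): clear
  edge (11,0)–(9,10): clear
  edge (9,10)–(2,9): clear
  midpoint (1/2,35/2) outside
  → clear
Obstacle 4 [(1,15) (7,13) (11,14) (10,22) (3,23)]:
  edge (1,15)–(7,13): clear
  edge (7,13)–(11,14): clear
  edge (11,14)–(10,22): clear
  edge (10,22)–(3,23): clear
  edge (3,23)–(1,15): clear
  midpoint (1/2,35/2) outside
  → clear

FREE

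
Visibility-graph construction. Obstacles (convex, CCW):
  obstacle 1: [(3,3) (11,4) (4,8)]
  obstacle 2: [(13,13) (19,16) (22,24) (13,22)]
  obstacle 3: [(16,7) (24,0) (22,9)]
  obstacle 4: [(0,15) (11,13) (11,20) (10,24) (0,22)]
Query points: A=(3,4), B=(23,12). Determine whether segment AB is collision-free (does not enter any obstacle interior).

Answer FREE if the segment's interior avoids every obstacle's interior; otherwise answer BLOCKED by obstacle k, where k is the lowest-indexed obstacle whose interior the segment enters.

Obstacle 1 [(3,3) (11,4) (4,8)]:
  edge (3,3)–(11,4): clear
  edge (11,4)–(4,8): crosses AB
  edge (4,8)–(3,3): crosses AB
  → BLOCKED
Obstacle 2 [(13,13) (19,16) (22,24) (13,22)]:
  edge (13,13)–(19,16): clear
  edge (19,16)–(22,24): clear
  edge (22,24)–(13,22): clear
  edge (13,22)–(13,13): clear
  midpoint (13,8) outside
  → clear
Obstacle 3 [(16,7) (24,0) (22,9)]:
  edge (16,7)–(24,0): clear
  edge (24,0)–(22,9): clear
  edge (22,9)–(16,7): clear
  midpoint (13,8) outside
  → clear
Obstacle 4 [(0,15) (11,13) (11,20) (10,24) (0,22)]:
  edge (0,15)–(11,13): clear
  edge (11,13)–(11,20): clear
  edge (11,20)–(10,24): clear
  edge (10,24)–(0,22): clear
  edge (0,22)–(0,15): clear
  midpoint (13,8) outside
  → clear

BLOCKED by obstacle 1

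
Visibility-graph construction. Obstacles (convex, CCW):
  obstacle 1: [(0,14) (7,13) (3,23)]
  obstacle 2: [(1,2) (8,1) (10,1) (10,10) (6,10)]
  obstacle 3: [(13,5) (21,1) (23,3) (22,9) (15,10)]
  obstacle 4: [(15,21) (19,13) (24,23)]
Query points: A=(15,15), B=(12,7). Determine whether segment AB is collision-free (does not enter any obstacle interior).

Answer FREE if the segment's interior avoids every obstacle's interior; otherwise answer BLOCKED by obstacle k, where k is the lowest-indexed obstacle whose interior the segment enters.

FREE

Obstacle 1 [(0,14) (7,13) (3,23)]:
  edge (0,14)–(7,13): clear
  edge (7,13)–(3,23): clear
  edge (3,23)–(0,14): clear
  midpoint (27/2,11) outside
  → clear
Obstacle 2 [(1,2) (8,1) (10,1) (10,10) (6,10)]:
  edge (1,2)–(8,1): clear
  edge (8,1)–(10,1): clear
  edge (10,1)–(10,10): clear
  edge (10,10)–(6,10): clear
  edge (6,10)–(1,2): clear
  midpoint (27/2,11) outside
  → clear
Obstacle 3 [(13,5) (21,1) (23,3) (22,9) (15,10)]:
  edge (13,5)–(21,1): clear
  edge (21,1)–(23,3): clear
  edge (23,3)–(22,9): clear
  edge (22,9)–(15,10): clear
  edge (15,10)–(13,5): clear
  midpoint (27/2,11) outside
  → clear
Obstacle 4 [(15,21) (19,13) (24,23)]:
  edge (15,21)–(19,13): clear
  edge (19,13)–(24,23): clear
  edge (24,23)–(15,21): clear
  midpoint (27/2,11) outside
  → clear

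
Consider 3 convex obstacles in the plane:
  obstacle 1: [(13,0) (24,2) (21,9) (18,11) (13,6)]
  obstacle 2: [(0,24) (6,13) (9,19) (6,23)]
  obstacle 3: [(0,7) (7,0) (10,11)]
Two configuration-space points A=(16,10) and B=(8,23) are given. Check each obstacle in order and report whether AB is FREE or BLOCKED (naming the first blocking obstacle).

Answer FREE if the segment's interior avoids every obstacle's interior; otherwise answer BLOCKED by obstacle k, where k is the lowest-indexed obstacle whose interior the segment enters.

Obstacle 1 [(13,0) (24,2) (21,9) (18,11) (13,6)]:
  edge (13,0)–(24,2): clear
  edge (24,2)–(21,9): clear
  edge (21,9)–(18,11): clear
  edge (18,11)–(13,6): clear
  edge (13,6)–(13,0): clear
  midpoint (12,33/2) outside
  → clear
Obstacle 2 [(0,24) (6,13) (9,19) (6,23)]:
  edge (0,24)–(6,13): clear
  edge (6,13)–(9,19): clear
  edge (9,19)–(6,23): clear
  edge (6,23)–(0,24): clear
  midpoint (12,33/2) outside
  → clear
Obstacle 3 [(0,7) (7,0) (10,11)]:
  edge (0,7)–(7,0): clear
  edge (7,0)–(10,11): clear
  edge (10,11)–(0,7): clear
  midpoint (12,33/2) outside
  → clear

FREE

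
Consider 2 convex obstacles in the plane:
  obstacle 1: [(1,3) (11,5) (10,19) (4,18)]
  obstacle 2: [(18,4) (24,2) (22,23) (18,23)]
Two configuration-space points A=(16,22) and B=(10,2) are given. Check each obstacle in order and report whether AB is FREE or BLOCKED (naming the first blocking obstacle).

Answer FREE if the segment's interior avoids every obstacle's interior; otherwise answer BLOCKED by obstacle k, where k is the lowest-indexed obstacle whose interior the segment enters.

BLOCKED by obstacle 1

Obstacle 1 [(1,3) (11,5) (10,19) (4,18)]:
  edge (1,3)–(11,5): crosses AB
  edge (11,5)–(10,19): crosses AB
  edge (10,19)–(4,18): clear
  edge (4,18)–(1,3): clear
  → BLOCKED
Obstacle 2 [(18,4) (24,2) (22,23) (18,23)]:
  edge (18,4)–(24,2): clear
  edge (24,2)–(22,23): clear
  edge (22,23)–(18,23): clear
  edge (18,23)–(18,4): clear
  midpoint (13,12) outside
  → clear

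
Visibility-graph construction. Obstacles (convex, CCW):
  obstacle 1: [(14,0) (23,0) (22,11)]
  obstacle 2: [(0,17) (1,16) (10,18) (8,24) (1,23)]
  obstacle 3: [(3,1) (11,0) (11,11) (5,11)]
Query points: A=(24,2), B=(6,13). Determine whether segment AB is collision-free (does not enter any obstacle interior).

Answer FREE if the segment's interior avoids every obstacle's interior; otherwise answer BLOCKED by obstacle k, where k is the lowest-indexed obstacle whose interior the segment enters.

Obstacle 1 [(14,0) (23,0) (22,11)]:
  edge (14,0)–(23,0): clear
  edge (23,0)–(22,11): crosses AB
  edge (22,11)–(14,0): crosses AB
  → BLOCKED
Obstacle 2 [(0,17) (1,16) (10,18) (8,24) (1,23)]:
  edge (0,17)–(1,16): clear
  edge (1,16)–(10,18): clear
  edge (10,18)–(8,24): clear
  edge (8,24)–(1,23): clear
  edge (1,23)–(0,17): clear
  midpoint (15,15/2) outside
  → clear
Obstacle 3 [(3,1) (11,0) (11,11) (5,11)]:
  edge (3,1)–(11,0): clear
  edge (11,0)–(11,11): crosses AB
  edge (11,11)–(5,11): crosses AB
  edge (5,11)–(3,1): clear
  → BLOCKED

BLOCKED by obstacle 1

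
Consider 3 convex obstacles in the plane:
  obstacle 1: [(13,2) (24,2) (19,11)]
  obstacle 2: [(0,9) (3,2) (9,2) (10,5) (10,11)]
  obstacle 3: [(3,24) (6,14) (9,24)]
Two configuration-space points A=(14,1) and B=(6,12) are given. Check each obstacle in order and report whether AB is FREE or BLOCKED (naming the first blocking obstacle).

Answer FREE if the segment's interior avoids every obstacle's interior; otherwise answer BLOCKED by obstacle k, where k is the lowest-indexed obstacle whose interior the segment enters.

Obstacle 1 [(13,2) (24,2) (19,11)]:
  edge (13,2)–(24,2): crosses AB
  edge (24,2)–(19,11): clear
  edge (19,11)–(13,2): crosses AB
  → BLOCKED
Obstacle 2 [(0,9) (3,2) (9,2) (10,5) (10,11)]:
  edge (0,9)–(3,2): clear
  edge (3,2)–(9,2): clear
  edge (9,2)–(10,5): clear
  edge (10,5)–(10,11): crosses AB
  edge (10,11)–(0,9): crosses AB
  → BLOCKED
Obstacle 3 [(3,24) (6,14) (9,24)]:
  edge (3,24)–(6,14): clear
  edge (6,14)–(9,24): clear
  edge (9,24)–(3,24): clear
  midpoint (10,13/2) outside
  → clear

BLOCKED by obstacle 1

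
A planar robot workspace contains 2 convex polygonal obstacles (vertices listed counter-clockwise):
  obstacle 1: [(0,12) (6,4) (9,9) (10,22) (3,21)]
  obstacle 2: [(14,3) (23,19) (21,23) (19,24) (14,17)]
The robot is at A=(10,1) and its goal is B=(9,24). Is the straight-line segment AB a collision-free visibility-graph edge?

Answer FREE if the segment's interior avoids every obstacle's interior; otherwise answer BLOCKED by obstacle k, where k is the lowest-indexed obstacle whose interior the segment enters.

BLOCKED by obstacle 1

Obstacle 1 [(0,12) (6,4) (9,9) (10,22) (3,21)]:
  edge (0,12)–(6,4): clear
  edge (6,4)–(9,9): clear
  edge (9,9)–(10,22): crosses AB
  edge (10,22)–(3,21): crosses AB
  edge (3,21)–(0,12): clear
  → BLOCKED
Obstacle 2 [(14,3) (23,19) (21,23) (19,24) (14,17)]:
  edge (14,3)–(23,19): clear
  edge (23,19)–(21,23): clear
  edge (21,23)–(19,24): clear
  edge (19,24)–(14,17): clear
  edge (14,17)–(14,3): clear
  midpoint (19/2,25/2) outside
  → clear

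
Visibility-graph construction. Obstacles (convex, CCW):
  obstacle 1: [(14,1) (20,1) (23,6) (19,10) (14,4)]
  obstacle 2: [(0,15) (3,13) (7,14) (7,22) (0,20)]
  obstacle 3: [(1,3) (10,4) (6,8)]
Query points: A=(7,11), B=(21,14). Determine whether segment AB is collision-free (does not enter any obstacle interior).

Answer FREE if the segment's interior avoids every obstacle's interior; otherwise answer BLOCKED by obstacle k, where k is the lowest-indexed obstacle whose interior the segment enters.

Obstacle 1 [(14,1) (20,1) (23,6) (19,10) (14,4)]:
  edge (14,1)–(20,1): clear
  edge (20,1)–(23,6): clear
  edge (23,6)–(19,10): clear
  edge (19,10)–(14,4): clear
  edge (14,4)–(14,1): clear
  midpoint (14,25/2) outside
  → clear
Obstacle 2 [(0,15) (3,13) (7,14) (7,22) (0,20)]:
  edge (0,15)–(3,13): clear
  edge (3,13)–(7,14): clear
  edge (7,14)–(7,22): clear
  edge (7,22)–(0,20): clear
  edge (0,20)–(0,15): clear
  midpoint (14,25/2) outside
  → clear
Obstacle 3 [(1,3) (10,4) (6,8)]:
  edge (1,3)–(10,4): clear
  edge (10,4)–(6,8): clear
  edge (6,8)–(1,3): clear
  midpoint (14,25/2) outside
  → clear

FREE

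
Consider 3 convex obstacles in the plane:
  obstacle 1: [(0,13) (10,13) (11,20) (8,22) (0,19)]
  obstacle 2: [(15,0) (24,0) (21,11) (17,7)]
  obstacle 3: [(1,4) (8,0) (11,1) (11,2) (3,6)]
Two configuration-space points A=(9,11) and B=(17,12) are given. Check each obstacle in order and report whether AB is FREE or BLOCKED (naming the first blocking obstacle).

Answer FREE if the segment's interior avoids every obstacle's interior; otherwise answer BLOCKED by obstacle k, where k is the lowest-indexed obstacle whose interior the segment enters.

Obstacle 1 [(0,13) (10,13) (11,20) (8,22) (0,19)]:
  edge (0,13)–(10,13): clear
  edge (10,13)–(11,20): clear
  edge (11,20)–(8,22): clear
  edge (8,22)–(0,19): clear
  edge (0,19)–(0,13): clear
  midpoint (13,23/2) outside
  → clear
Obstacle 2 [(15,0) (24,0) (21,11) (17,7)]:
  edge (15,0)–(24,0): clear
  edge (24,0)–(21,11): clear
  edge (21,11)–(17,7): clear
  edge (17,7)–(15,0): clear
  midpoint (13,23/2) outside
  → clear
Obstacle 3 [(1,4) (8,0) (11,1) (11,2) (3,6)]:
  edge (1,4)–(8,0): clear
  edge (8,0)–(11,1): clear
  edge (11,1)–(11,2): clear
  edge (11,2)–(3,6): clear
  edge (3,6)–(1,4): clear
  midpoint (13,23/2) outside
  → clear

FREE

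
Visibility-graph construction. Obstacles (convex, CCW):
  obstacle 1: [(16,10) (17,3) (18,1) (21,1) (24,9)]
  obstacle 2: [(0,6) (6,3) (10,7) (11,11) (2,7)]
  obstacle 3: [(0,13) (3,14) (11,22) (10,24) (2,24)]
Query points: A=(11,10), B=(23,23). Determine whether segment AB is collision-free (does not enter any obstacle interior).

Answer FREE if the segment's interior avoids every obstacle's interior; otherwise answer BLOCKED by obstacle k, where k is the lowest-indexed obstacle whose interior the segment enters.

Obstacle 1 [(16,10) (17,3) (18,1) (21,1) (24,9)]:
  edge (16,10)–(17,3): clear
  edge (17,3)–(18,1): clear
  edge (18,1)–(21,1): clear
  edge (21,1)–(24,9): clear
  edge (24,9)–(16,10): clear
  midpoint (17,33/2) outside
  → clear
Obstacle 2 [(0,6) (6,3) (10,7) (11,11) (2,7)]:
  edge (0,6)–(6,3): clear
  edge (6,3)–(10,7): clear
  edge (10,7)–(11,11): clear
  edge (11,11)–(2,7): clear
  edge (2,7)–(0,6): clear
  midpoint (17,33/2) outside
  → clear
Obstacle 3 [(0,13) (3,14) (11,22) (10,24) (2,24)]:
  edge (0,13)–(3,14): clear
  edge (3,14)–(11,22): clear
  edge (11,22)–(10,24): clear
  edge (10,24)–(2,24): clear
  edge (2,24)–(0,13): clear
  midpoint (17,33/2) outside
  → clear

FREE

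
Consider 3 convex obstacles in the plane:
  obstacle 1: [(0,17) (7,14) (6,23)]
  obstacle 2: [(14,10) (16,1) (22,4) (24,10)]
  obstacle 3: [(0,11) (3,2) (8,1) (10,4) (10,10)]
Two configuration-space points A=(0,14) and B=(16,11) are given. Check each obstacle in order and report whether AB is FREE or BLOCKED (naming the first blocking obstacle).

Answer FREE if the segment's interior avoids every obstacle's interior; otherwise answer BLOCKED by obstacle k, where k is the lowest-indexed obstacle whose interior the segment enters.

FREE

Obstacle 1 [(0,17) (7,14) (6,23)]:
  edge (0,17)–(7,14): clear
  edge (7,14)–(6,23): clear
  edge (6,23)–(0,17): clear
  midpoint (8,25/2) outside
  → clear
Obstacle 2 [(14,10) (16,1) (22,4) (24,10)]:
  edge (14,10)–(16,1): clear
  edge (16,1)–(22,4): clear
  edge (22,4)–(24,10): clear
  edge (24,10)–(14,10): clear
  midpoint (8,25/2) outside
  → clear
Obstacle 3 [(0,11) (3,2) (8,1) (10,4) (10,10)]:
  edge (0,11)–(3,2): clear
  edge (3,2)–(8,1): clear
  edge (8,1)–(10,4): clear
  edge (10,4)–(10,10): clear
  edge (10,10)–(0,11): clear
  midpoint (8,25/2) outside
  → clear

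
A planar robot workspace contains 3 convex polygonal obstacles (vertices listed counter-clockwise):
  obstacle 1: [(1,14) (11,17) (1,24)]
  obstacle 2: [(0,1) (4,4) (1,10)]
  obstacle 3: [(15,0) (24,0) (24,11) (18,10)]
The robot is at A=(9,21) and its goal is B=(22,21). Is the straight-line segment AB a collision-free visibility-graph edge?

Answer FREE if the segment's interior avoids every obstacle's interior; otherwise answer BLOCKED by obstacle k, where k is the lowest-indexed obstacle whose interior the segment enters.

Obstacle 1 [(1,14) (11,17) (1,24)]:
  edge (1,14)–(11,17): clear
  edge (11,17)–(1,24): clear
  edge (1,24)–(1,14): clear
  midpoint (31/2,21) outside
  → clear
Obstacle 2 [(0,1) (4,4) (1,10)]:
  edge (0,1)–(4,4): clear
  edge (4,4)–(1,10): clear
  edge (1,10)–(0,1): clear
  midpoint (31/2,21) outside
  → clear
Obstacle 3 [(15,0) (24,0) (24,11) (18,10)]:
  edge (15,0)–(24,0): clear
  edge (24,0)–(24,11): clear
  edge (24,11)–(18,10): clear
  edge (18,10)–(15,0): clear
  midpoint (31/2,21) outside
  → clear

FREE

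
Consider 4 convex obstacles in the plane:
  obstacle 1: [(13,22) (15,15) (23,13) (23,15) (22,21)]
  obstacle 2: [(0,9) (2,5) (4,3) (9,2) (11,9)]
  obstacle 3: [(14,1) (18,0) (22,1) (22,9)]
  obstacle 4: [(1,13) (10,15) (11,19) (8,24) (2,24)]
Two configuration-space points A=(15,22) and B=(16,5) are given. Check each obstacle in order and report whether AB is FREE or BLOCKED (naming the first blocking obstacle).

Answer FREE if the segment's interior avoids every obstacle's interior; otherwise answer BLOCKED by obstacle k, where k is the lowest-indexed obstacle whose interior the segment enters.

BLOCKED by obstacle 1

Obstacle 1 [(13,22) (15,15) (23,13) (23,15) (22,21)]:
  edge (13,22)–(15,15): clear
  edge (15,15)–(23,13): crosses AB
  edge (23,13)–(23,15): clear
  edge (23,15)–(22,21): clear
  edge (22,21)–(13,22): crosses AB
  → BLOCKED
Obstacle 2 [(0,9) (2,5) (4,3) (9,2) (11,9)]:
  edge (0,9)–(2,5): clear
  edge (2,5)–(4,3): clear
  edge (4,3)–(9,2): clear
  edge (9,2)–(11,9): clear
  edge (11,9)–(0,9): clear
  midpoint (31/2,27/2) outside
  → clear
Obstacle 3 [(14,1) (18,0) (22,1) (22,9)]:
  edge (14,1)–(18,0): clear
  edge (18,0)–(22,1): clear
  edge (22,1)–(22,9): clear
  edge (22,9)–(14,1): clear
  midpoint (31/2,27/2) outside
  → clear
Obstacle 4 [(1,13) (10,15) (11,19) (8,24) (2,24)]:
  edge (1,13)–(10,15): clear
  edge (10,15)–(11,19): clear
  edge (11,19)–(8,24): clear
  edge (8,24)–(2,24): clear
  edge (2,24)–(1,13): clear
  midpoint (31/2,27/2) outside
  → clear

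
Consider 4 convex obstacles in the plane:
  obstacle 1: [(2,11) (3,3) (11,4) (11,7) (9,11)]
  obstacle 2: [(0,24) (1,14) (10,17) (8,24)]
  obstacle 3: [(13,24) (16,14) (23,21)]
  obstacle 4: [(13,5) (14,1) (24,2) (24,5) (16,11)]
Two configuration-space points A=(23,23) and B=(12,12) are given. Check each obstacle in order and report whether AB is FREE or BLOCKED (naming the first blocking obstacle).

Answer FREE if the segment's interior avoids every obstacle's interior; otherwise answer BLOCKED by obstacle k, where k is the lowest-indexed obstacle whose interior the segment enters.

Obstacle 1 [(2,11) (3,3) (11,4) (11,7) (9,11)]:
  edge (2,11)–(3,3): clear
  edge (3,3)–(11,4): clear
  edge (11,4)–(11,7): clear
  edge (11,7)–(9,11): clear
  edge (9,11)–(2,11): clear
  midpoint (35/2,35/2) outside
  → clear
Obstacle 2 [(0,24) (1,14) (10,17) (8,24)]:
  edge (0,24)–(1,14): clear
  edge (1,14)–(10,17): clear
  edge (10,17)–(8,24): clear
  edge (8,24)–(0,24): clear
  midpoint (35/2,35/2) outside
  → clear
Obstacle 3 [(13,24) (16,14) (23,21)]:
  edge (13,24)–(16,14): crosses AB
  edge (16,14)–(23,21): clear
  edge (23,21)–(13,24): crosses AB
  → BLOCKED
Obstacle 4 [(13,5) (14,1) (24,2) (24,5) (16,11)]:
  edge (13,5)–(14,1): clear
  edge (14,1)–(24,2): clear
  edge (24,2)–(24,5): clear
  edge (24,5)–(16,11): clear
  edge (16,11)–(13,5): clear
  midpoint (35/2,35/2) outside
  → clear

BLOCKED by obstacle 3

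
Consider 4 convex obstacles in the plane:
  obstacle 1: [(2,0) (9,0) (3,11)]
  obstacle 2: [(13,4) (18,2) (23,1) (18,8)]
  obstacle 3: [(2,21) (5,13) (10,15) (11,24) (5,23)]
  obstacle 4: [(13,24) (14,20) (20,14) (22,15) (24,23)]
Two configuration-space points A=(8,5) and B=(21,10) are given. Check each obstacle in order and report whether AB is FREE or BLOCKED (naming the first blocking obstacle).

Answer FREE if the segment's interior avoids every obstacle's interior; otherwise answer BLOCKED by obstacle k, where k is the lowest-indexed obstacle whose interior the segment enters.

Obstacle 1 [(2,0) (9,0) (3,11)]:
  edge (2,0)–(9,0): clear
  edge (9,0)–(3,11): clear
  edge (3,11)–(2,0): clear
  midpoint (29/2,15/2) outside
  → clear
Obstacle 2 [(13,4) (18,2) (23,1) (18,8)]:
  edge (13,4)–(18,2): clear
  edge (18,2)–(23,1): clear
  edge (23,1)–(18,8): clear
  edge (18,8)–(13,4): clear
  midpoint (29/2,15/2) outside
  → clear
Obstacle 3 [(2,21) (5,13) (10,15) (11,24) (5,23)]:
  edge (2,21)–(5,13): clear
  edge (5,13)–(10,15): clear
  edge (10,15)–(11,24): clear
  edge (11,24)–(5,23): clear
  edge (5,23)–(2,21): clear
  midpoint (29/2,15/2) outside
  → clear
Obstacle 4 [(13,24) (14,20) (20,14) (22,15) (24,23)]:
  edge (13,24)–(14,20): clear
  edge (14,20)–(20,14): clear
  edge (20,14)–(22,15): clear
  edge (22,15)–(24,23): clear
  edge (24,23)–(13,24): clear
  midpoint (29/2,15/2) outside
  → clear

FREE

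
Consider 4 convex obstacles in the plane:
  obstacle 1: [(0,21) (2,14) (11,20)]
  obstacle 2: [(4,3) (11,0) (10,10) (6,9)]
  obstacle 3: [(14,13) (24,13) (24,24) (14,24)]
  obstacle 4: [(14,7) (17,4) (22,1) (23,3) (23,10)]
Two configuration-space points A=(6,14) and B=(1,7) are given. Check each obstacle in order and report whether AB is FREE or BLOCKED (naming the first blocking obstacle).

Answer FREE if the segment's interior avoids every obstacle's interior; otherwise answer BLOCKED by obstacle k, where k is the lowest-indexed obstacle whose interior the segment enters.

Obstacle 1 [(0,21) (2,14) (11,20)]:
  edge (0,21)–(2,14): clear
  edge (2,14)–(11,20): clear
  edge (11,20)–(0,21): clear
  midpoint (7/2,21/2) outside
  → clear
Obstacle 2 [(4,3) (11,0) (10,10) (6,9)]:
  edge (4,3)–(11,0): clear
  edge (11,0)–(10,10): clear
  edge (10,10)–(6,9): clear
  edge (6,9)–(4,3): clear
  midpoint (7/2,21/2) outside
  → clear
Obstacle 3 [(14,13) (24,13) (24,24) (14,24)]:
  edge (14,13)–(24,13): clear
  edge (24,13)–(24,24): clear
  edge (24,24)–(14,24): clear
  edge (14,24)–(14,13): clear
  midpoint (7/2,21/2) outside
  → clear
Obstacle 4 [(14,7) (17,4) (22,1) (23,3) (23,10)]:
  edge (14,7)–(17,4): clear
  edge (17,4)–(22,1): clear
  edge (22,1)–(23,3): clear
  edge (23,3)–(23,10): clear
  edge (23,10)–(14,7): clear
  midpoint (7/2,21/2) outside
  → clear

FREE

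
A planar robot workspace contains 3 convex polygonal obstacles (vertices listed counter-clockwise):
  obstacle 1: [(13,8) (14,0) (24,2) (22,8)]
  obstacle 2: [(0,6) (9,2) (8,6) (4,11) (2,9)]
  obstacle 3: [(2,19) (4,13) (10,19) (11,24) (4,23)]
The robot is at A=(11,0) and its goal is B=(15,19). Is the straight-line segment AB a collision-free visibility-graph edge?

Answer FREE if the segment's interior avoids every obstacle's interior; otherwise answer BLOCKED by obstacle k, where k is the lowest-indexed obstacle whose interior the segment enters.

FREE

Obstacle 1 [(13,8) (14,0) (24,2) (22,8)]:
  edge (13,8)–(14,0): clear
  edge (14,0)–(24,2): clear
  edge (24,2)–(22,8): clear
  edge (22,8)–(13,8): clear
  midpoint (13,19/2) outside
  → clear
Obstacle 2 [(0,6) (9,2) (8,6) (4,11) (2,9)]:
  edge (0,6)–(9,2): clear
  edge (9,2)–(8,6): clear
  edge (8,6)–(4,11): clear
  edge (4,11)–(2,9): clear
  edge (2,9)–(0,6): clear
  midpoint (13,19/2) outside
  → clear
Obstacle 3 [(2,19) (4,13) (10,19) (11,24) (4,23)]:
  edge (2,19)–(4,13): clear
  edge (4,13)–(10,19): clear
  edge (10,19)–(11,24): clear
  edge (11,24)–(4,23): clear
  edge (4,23)–(2,19): clear
  midpoint (13,19/2) outside
  → clear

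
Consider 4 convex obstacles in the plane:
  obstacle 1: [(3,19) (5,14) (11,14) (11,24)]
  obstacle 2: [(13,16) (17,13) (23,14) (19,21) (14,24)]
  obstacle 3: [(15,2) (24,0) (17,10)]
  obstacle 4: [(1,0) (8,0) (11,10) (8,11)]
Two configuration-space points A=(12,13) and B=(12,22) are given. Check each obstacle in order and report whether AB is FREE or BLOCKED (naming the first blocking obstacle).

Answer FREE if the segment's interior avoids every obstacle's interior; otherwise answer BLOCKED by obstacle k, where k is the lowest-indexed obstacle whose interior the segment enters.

FREE

Obstacle 1 [(3,19) (5,14) (11,14) (11,24)]:
  edge (3,19)–(5,14): clear
  edge (5,14)–(11,14): clear
  edge (11,14)–(11,24): clear
  edge (11,24)–(3,19): clear
  midpoint (12,35/2) outside
  → clear
Obstacle 2 [(13,16) (17,13) (23,14) (19,21) (14,24)]:
  edge (13,16)–(17,13): clear
  edge (17,13)–(23,14): clear
  edge (23,14)–(19,21): clear
  edge (19,21)–(14,24): clear
  edge (14,24)–(13,16): clear
  midpoint (12,35/2) outside
  → clear
Obstacle 3 [(15,2) (24,0) (17,10)]:
  edge (15,2)–(24,0): clear
  edge (24,0)–(17,10): clear
  edge (17,10)–(15,2): clear
  midpoint (12,35/2) outside
  → clear
Obstacle 4 [(1,0) (8,0) (11,10) (8,11)]:
  edge (1,0)–(8,0): clear
  edge (8,0)–(11,10): clear
  edge (11,10)–(8,11): clear
  edge (8,11)–(1,0): clear
  midpoint (12,35/2) outside
  → clear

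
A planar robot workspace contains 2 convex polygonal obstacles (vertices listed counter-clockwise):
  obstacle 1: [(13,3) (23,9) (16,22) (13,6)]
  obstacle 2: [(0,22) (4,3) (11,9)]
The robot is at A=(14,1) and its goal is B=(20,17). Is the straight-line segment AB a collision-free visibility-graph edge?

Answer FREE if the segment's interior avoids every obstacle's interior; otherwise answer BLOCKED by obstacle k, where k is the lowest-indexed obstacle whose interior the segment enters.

Obstacle 1 [(13,3) (23,9) (16,22) (13,6)]:
  edge (13,3)–(23,9): crosses AB
  edge (23,9)–(16,22): crosses AB
  edge (16,22)–(13,6): clear
  edge (13,6)–(13,3): clear
  → BLOCKED
Obstacle 2 [(0,22) (4,3) (11,9)]:
  edge (0,22)–(4,3): clear
  edge (4,3)–(11,9): clear
  edge (11,9)–(0,22): clear
  midpoint (17,9) outside
  → clear

BLOCKED by obstacle 1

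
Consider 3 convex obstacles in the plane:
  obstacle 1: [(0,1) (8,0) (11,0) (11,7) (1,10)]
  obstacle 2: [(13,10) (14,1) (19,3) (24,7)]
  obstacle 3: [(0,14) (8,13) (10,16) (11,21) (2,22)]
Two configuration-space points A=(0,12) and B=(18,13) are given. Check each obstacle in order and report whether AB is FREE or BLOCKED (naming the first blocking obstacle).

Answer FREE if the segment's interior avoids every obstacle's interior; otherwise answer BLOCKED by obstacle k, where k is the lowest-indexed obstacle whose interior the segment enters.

Obstacle 1 [(0,1) (8,0) (11,0) (11,7) (1,10)]:
  edge (0,1)–(8,0): clear
  edge (8,0)–(11,0): clear
  edge (11,0)–(11,7): clear
  edge (11,7)–(1,10): clear
  edge (1,10)–(0,1): clear
  midpoint (9,25/2) outside
  → clear
Obstacle 2 [(13,10) (14,1) (19,3) (24,7)]:
  edge (13,10)–(14,1): clear
  edge (14,1)–(19,3): clear
  edge (19,3)–(24,7): clear
  edge (24,7)–(13,10): clear
  midpoint (9,25/2) outside
  → clear
Obstacle 3 [(0,14) (8,13) (10,16) (11,21) (2,22)]:
  edge (0,14)–(8,13): clear
  edge (8,13)–(10,16): clear
  edge (10,16)–(11,21): clear
  edge (11,21)–(2,22): clear
  edge (2,22)–(0,14): clear
  midpoint (9,25/2) outside
  → clear

FREE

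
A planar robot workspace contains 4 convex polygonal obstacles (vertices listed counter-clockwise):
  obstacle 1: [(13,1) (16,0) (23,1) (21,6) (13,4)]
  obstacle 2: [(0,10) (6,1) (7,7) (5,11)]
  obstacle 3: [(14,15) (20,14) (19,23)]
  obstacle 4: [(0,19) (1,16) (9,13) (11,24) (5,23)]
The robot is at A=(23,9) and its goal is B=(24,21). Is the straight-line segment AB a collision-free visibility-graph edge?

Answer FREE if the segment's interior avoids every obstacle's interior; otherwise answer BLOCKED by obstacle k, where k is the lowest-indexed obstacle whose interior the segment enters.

FREE

Obstacle 1 [(13,1) (16,0) (23,1) (21,6) (13,4)]:
  edge (13,1)–(16,0): clear
  edge (16,0)–(23,1): clear
  edge (23,1)–(21,6): clear
  edge (21,6)–(13,4): clear
  edge (13,4)–(13,1): clear
  midpoint (47/2,15) outside
  → clear
Obstacle 2 [(0,10) (6,1) (7,7) (5,11)]:
  edge (0,10)–(6,1): clear
  edge (6,1)–(7,7): clear
  edge (7,7)–(5,11): clear
  edge (5,11)–(0,10): clear
  midpoint (47/2,15) outside
  → clear
Obstacle 3 [(14,15) (20,14) (19,23)]:
  edge (14,15)–(20,14): clear
  edge (20,14)–(19,23): clear
  edge (19,23)–(14,15): clear
  midpoint (47/2,15) outside
  → clear
Obstacle 4 [(0,19) (1,16) (9,13) (11,24) (5,23)]:
  edge (0,19)–(1,16): clear
  edge (1,16)–(9,13): clear
  edge (9,13)–(11,24): clear
  edge (11,24)–(5,23): clear
  edge (5,23)–(0,19): clear
  midpoint (47/2,15) outside
  → clear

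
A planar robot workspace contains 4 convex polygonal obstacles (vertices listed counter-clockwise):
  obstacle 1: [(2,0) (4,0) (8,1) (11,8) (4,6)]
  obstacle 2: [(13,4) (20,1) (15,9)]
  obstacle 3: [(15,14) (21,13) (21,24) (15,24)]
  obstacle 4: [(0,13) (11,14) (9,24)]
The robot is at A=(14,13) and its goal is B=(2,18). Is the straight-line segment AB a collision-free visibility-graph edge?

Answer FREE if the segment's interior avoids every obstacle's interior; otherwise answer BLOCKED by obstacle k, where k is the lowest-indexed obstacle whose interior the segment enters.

BLOCKED by obstacle 4

Obstacle 1 [(2,0) (4,0) (8,1) (11,8) (4,6)]:
  edge (2,0)–(4,0): clear
  edge (4,0)–(8,1): clear
  edge (8,1)–(11,8): clear
  edge (11,8)–(4,6): clear
  edge (4,6)–(2,0): clear
  midpoint (8,31/2) outside
  → clear
Obstacle 2 [(13,4) (20,1) (15,9)]:
  edge (13,4)–(20,1): clear
  edge (20,1)–(15,9): clear
  edge (15,9)–(13,4): clear
  midpoint (8,31/2) outside
  → clear
Obstacle 3 [(15,14) (21,13) (21,24) (15,24)]:
  edge (15,14)–(21,13): clear
  edge (21,13)–(21,24): clear
  edge (21,24)–(15,24): clear
  edge (15,24)–(15,14): clear
  midpoint (8,31/2) outside
  → clear
Obstacle 4 [(0,13) (11,14) (9,24)]:
  edge (0,13)–(11,14): clear
  edge (11,14)–(9,24): crosses AB
  edge (9,24)–(0,13): crosses AB
  → BLOCKED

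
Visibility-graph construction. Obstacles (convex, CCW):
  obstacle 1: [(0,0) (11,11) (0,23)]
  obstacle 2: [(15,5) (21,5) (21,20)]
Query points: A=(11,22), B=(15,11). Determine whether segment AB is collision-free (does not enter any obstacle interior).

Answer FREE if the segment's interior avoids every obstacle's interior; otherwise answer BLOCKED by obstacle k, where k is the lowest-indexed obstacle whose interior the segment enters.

Obstacle 1 [(0,0) (11,11) (0,23)]:
  edge (0,0)–(11,11): clear
  edge (11,11)–(0,23): clear
  edge (0,23)–(0,0): clear
  midpoint (13,33/2) outside
  → clear
Obstacle 2 [(15,5) (21,5) (21,20)]:
  edge (15,5)–(21,5): clear
  edge (21,5)–(21,20): clear
  edge (21,20)–(15,5): clear
  midpoint (13,33/2) outside
  → clear

FREE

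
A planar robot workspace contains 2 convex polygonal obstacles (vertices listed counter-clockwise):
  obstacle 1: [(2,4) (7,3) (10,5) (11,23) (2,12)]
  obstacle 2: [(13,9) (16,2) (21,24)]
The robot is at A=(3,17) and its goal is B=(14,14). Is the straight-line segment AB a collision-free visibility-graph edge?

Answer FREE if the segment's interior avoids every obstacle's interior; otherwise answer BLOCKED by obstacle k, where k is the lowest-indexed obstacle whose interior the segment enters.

BLOCKED by obstacle 1

Obstacle 1 [(2,4) (7,3) (10,5) (11,23) (2,12)]:
  edge (2,4)–(7,3): clear
  edge (7,3)–(10,5): clear
  edge (10,5)–(11,23): crosses AB
  edge (11,23)–(2,12): crosses AB
  edge (2,12)–(2,4): clear
  → BLOCKED
Obstacle 2 [(13,9) (16,2) (21,24)]:
  edge (13,9)–(16,2): clear
  edge (16,2)–(21,24): clear
  edge (21,24)–(13,9): clear
  midpoint (17/2,31/2) outside
  → clear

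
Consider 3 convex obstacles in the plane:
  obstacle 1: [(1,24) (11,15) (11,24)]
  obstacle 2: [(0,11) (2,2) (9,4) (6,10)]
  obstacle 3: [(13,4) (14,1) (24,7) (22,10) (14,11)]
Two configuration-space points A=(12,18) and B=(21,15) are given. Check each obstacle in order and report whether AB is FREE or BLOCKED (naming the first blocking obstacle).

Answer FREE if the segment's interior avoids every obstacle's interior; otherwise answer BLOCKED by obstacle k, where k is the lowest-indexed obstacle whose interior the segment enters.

FREE

Obstacle 1 [(1,24) (11,15) (11,24)]:
  edge (1,24)–(11,15): clear
  edge (11,15)–(11,24): clear
  edge (11,24)–(1,24): clear
  midpoint (33/2,33/2) outside
  → clear
Obstacle 2 [(0,11) (2,2) (9,4) (6,10)]:
  edge (0,11)–(2,2): clear
  edge (2,2)–(9,4): clear
  edge (9,4)–(6,10): clear
  edge (6,10)–(0,11): clear
  midpoint (33/2,33/2) outside
  → clear
Obstacle 3 [(13,4) (14,1) (24,7) (22,10) (14,11)]:
  edge (13,4)–(14,1): clear
  edge (14,1)–(24,7): clear
  edge (24,7)–(22,10): clear
  edge (22,10)–(14,11): clear
  edge (14,11)–(13,4): clear
  midpoint (33/2,33/2) outside
  → clear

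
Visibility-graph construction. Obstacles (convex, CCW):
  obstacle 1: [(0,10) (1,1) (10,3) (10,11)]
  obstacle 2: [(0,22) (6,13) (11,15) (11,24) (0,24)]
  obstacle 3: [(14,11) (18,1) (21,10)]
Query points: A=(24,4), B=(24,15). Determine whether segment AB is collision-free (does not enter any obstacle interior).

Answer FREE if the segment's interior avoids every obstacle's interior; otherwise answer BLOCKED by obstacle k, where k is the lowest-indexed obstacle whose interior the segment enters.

FREE

Obstacle 1 [(0,10) (1,1) (10,3) (10,11)]:
  edge (0,10)–(1,1): clear
  edge (1,1)–(10,3): clear
  edge (10,3)–(10,11): clear
  edge (10,11)–(0,10): clear
  midpoint (24,19/2) outside
  → clear
Obstacle 2 [(0,22) (6,13) (11,15) (11,24) (0,24)]:
  edge (0,22)–(6,13): clear
  edge (6,13)–(11,15): clear
  edge (11,15)–(11,24): clear
  edge (11,24)–(0,24): clear
  edge (0,24)–(0,22): clear
  midpoint (24,19/2) outside
  → clear
Obstacle 3 [(14,11) (18,1) (21,10)]:
  edge (14,11)–(18,1): clear
  edge (18,1)–(21,10): clear
  edge (21,10)–(14,11): clear
  midpoint (24,19/2) outside
  → clear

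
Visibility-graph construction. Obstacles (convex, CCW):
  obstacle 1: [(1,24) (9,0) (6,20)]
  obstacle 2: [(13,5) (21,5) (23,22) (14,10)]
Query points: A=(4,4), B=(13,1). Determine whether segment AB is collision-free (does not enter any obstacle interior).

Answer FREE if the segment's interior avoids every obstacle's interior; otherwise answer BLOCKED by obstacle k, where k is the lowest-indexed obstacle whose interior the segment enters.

BLOCKED by obstacle 1

Obstacle 1 [(1,24) (9,0) (6,20)]:
  edge (1,24)–(9,0): crosses AB
  edge (9,0)–(6,20): crosses AB
  edge (6,20)–(1,24): clear
  → BLOCKED
Obstacle 2 [(13,5) (21,5) (23,22) (14,10)]:
  edge (13,5)–(21,5): clear
  edge (21,5)–(23,22): clear
  edge (23,22)–(14,10): clear
  edge (14,10)–(13,5): clear
  midpoint (17/2,5/2) outside
  → clear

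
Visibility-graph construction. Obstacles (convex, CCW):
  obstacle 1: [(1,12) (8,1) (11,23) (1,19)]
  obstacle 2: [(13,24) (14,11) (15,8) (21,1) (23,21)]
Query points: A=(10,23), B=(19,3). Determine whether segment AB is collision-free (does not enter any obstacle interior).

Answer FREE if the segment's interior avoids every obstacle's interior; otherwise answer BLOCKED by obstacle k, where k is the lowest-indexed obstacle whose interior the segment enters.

Obstacle 1 [(1,12) (8,1) (11,23) (1,19)]:
  edge (1,12)–(8,1): clear
  edge (8,1)–(11,23): crosses AB
  edge (11,23)–(1,19): crosses AB
  edge (1,19)–(1,12): clear
  → BLOCKED
Obstacle 2 [(13,24) (14,11) (15,8) (21,1) (23,21)]:
  edge (13,24)–(14,11): crosses AB
  edge (14,11)–(15,8): clear
  edge (15,8)–(21,1): crosses AB
  edge (21,1)–(23,21): clear
  edge (23,21)–(13,24): clear
  → BLOCKED

BLOCKED by obstacle 1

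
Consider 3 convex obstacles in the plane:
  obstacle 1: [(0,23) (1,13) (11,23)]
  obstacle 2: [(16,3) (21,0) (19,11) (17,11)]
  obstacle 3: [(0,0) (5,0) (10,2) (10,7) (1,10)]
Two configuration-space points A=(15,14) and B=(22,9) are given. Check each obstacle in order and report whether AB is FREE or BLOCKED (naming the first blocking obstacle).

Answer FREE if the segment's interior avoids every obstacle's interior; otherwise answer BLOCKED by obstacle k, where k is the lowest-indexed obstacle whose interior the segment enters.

FREE

Obstacle 1 [(0,23) (1,13) (11,23)]:
  edge (0,23)–(1,13): clear
  edge (1,13)–(11,23): clear
  edge (11,23)–(0,23): clear
  midpoint (37/2,23/2) outside
  → clear
Obstacle 2 [(16,3) (21,0) (19,11) (17,11)]:
  edge (16,3)–(21,0): clear
  edge (21,0)–(19,11): clear
  edge (19,11)–(17,11): clear
  edge (17,11)–(16,3): clear
  midpoint (37/2,23/2) outside
  → clear
Obstacle 3 [(0,0) (5,0) (10,2) (10,7) (1,10)]:
  edge (0,0)–(5,0): clear
  edge (5,0)–(10,2): clear
  edge (10,2)–(10,7): clear
  edge (10,7)–(1,10): clear
  edge (1,10)–(0,0): clear
  midpoint (37/2,23/2) outside
  → clear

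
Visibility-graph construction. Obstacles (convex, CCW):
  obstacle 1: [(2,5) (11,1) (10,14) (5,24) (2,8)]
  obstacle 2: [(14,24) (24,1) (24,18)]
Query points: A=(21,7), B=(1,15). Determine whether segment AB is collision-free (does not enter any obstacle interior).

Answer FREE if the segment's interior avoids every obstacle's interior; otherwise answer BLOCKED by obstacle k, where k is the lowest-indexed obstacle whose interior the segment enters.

BLOCKED by obstacle 1

Obstacle 1 [(2,5) (11,1) (10,14) (5,24) (2,8)]:
  edge (2,5)–(11,1): clear
  edge (11,1)–(10,14): crosses AB
  edge (10,14)–(5,24): clear
  edge (5,24)–(2,8): crosses AB
  edge (2,8)–(2,5): clear
  → BLOCKED
Obstacle 2 [(14,24) (24,1) (24,18)]:
  edge (14,24)–(24,1): clear
  edge (24,1)–(24,18): clear
  edge (24,18)–(14,24): clear
  midpoint (11,11) outside
  → clear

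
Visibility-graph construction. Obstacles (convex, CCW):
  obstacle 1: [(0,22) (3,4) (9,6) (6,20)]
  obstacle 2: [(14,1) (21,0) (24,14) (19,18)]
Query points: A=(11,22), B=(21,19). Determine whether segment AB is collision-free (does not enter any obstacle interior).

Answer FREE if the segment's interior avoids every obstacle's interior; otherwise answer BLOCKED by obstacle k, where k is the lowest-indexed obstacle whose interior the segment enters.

Obstacle 1 [(0,22) (3,4) (9,6) (6,20)]:
  edge (0,22)–(3,4): clear
  edge (3,4)–(9,6): clear
  edge (9,6)–(6,20): clear
  edge (6,20)–(0,22): clear
  midpoint (16,41/2) outside
  → clear
Obstacle 2 [(14,1) (21,0) (24,14) (19,18)]:
  edge (14,1)–(21,0): clear
  edge (21,0)–(24,14): clear
  edge (24,14)–(19,18): clear
  edge (19,18)–(14,1): clear
  midpoint (16,41/2) outside
  → clear

FREE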